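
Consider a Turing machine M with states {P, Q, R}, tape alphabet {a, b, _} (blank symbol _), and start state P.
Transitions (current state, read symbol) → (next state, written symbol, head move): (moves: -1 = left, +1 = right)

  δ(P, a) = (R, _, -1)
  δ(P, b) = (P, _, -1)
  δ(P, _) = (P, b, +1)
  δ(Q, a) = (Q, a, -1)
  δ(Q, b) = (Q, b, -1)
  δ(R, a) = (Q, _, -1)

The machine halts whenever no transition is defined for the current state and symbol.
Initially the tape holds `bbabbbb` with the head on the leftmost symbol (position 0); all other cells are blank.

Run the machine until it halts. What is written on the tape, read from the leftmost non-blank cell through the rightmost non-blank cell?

bbbb_bbbb

P | __[b]babbbb   read b → write _, move -1, go to P
P | _[_]_babbbb   read _ → write b, move +1, go to P
P | _b[_]babbbb   read _ → write b, move +1, go to P
P | _bb[b]abbbb   read b → write _, move -1, go to P
P | _b[b]_abbbb   read b → write _, move -1, go to P
P | _[b]__abbbb   read b → write _, move -1, go to P
P | [_]___abbbb   read _ → write b, move +1, go to P
P | b[_]__abbbb   read _ → write b, move +1, go to P
P | bb[_]_abbbb   read _ → write b, move +1, go to P
P | bbb[_]abbbb   read _ → write b, move +1, go to P
P | bbbb[a]bbbb   read a → write _, move -1, go to R
R | bbb[b]_bbbb
The non-blank tape span at halt is bbbb_bbbb.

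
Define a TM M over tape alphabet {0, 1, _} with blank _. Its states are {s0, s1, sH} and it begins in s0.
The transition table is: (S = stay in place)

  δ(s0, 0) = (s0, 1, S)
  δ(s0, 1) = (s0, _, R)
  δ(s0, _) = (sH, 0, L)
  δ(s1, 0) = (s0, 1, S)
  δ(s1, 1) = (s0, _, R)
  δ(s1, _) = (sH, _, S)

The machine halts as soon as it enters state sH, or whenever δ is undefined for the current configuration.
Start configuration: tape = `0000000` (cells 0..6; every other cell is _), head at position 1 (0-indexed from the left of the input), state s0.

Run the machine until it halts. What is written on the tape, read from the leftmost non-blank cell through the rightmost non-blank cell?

state=s0 head=1 tape=0[0]00000_   (s0,0)→(s0,1,S)
state=s0 head=1 tape=0[1]00000_   (s0,1)→(s0,_,R)
state=s0 head=2 tape=0_[0]0000_   (s0,0)→(s0,1,S)
state=s0 head=2 tape=0_[1]0000_   (s0,1)→(s0,_,R)
state=s0 head=3 tape=0__[0]000_   (s0,0)→(s0,1,S)
state=s0 head=3 tape=0__[1]000_   (s0,1)→(s0,_,R)
state=s0 head=4 tape=0___[0]00_   (s0,0)→(s0,1,S)
state=s0 head=4 tape=0___[1]00_   (s0,1)→(s0,_,R)
state=s0 head=5 tape=0____[0]0_   (s0,0)→(s0,1,S)
state=s0 head=5 tape=0____[1]0_   (s0,1)→(s0,_,R)
state=s0 head=6 tape=0_____[0]_   (s0,0)→(s0,1,S)
state=s0 head=6 tape=0_____[1]_   (s0,1)→(s0,_,R)
state=s0 head=7 tape=0______[_]   (s0,_)→(sH,0,L)
state=sH head=6 tape=0_____[_]0
The non-blank tape span at halt is 0______0.

0______0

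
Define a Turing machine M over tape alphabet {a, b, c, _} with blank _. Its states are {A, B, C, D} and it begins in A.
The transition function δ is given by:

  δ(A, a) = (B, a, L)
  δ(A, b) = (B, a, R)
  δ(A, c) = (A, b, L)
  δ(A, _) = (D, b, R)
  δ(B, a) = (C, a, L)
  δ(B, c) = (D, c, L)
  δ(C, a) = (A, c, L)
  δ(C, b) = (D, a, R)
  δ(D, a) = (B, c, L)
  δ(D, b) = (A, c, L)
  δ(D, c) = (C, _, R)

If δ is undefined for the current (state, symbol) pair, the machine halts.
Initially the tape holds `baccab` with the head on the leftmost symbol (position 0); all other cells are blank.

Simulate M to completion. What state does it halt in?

state=A head=0 tape=_[b]accab   (A,b)→(B,a,R)
state=B head=1 tape=_a[a]ccab   (B,a)→(C,a,L)
state=C head=0 tape=_[a]accab   (C,a)→(A,c,L)
state=A head=-1 tape=[_]caccab   (A,_)→(D,b,R)
state=D head=0 tape=b[c]accab   (D,c)→(C,_,R)
state=C head=1 tape=b_[a]ccab   (C,a)→(A,c,L)
state=A head=0 tape=b[_]cccab   (A,_)→(D,b,R)
state=D head=1 tape=bb[c]ccab   (D,c)→(C,_,R)
state=C head=2 tape=bb_[c]cab
No transition is defined for (C, c); M halts in state C.

C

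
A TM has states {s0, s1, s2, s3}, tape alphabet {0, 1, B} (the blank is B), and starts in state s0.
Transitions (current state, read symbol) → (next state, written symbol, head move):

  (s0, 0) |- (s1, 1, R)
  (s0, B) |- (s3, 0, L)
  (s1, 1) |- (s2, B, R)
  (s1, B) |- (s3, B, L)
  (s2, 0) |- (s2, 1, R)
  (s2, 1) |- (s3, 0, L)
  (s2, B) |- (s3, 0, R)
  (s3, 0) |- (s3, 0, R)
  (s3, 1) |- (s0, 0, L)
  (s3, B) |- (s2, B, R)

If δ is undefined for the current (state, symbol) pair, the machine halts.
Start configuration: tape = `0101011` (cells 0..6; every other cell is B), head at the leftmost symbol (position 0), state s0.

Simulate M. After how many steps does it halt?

s0 | BB[0]101011   read 0 → write 1, move R, go to s1
s1 | BB1[1]01011   read 1 → write B, move R, go to s2
s2 | BB1B[0]1011   read 0 → write 1, move R, go to s2
s2 | BB1B1[1]011   read 1 → write 0, move L, go to s3
s3 | BB1B[1]0011   read 1 → write 0, move L, go to s0
s0 | BB1[B]00011   read B → write 0, move L, go to s3
s3 | BB[1]000011   read 1 → write 0, move L, go to s0
s0 | B[B]0000011   read B → write 0, move L, go to s3
s3 | [B]00000011   read B → write B, move R, go to s2
s2 | B[0]0000011   read 0 → write 1, move R, go to s2
s2 | B1[0]000011   read 0 → write 1, move R, go to s2
s2 | B11[0]00011   read 0 → write 1, move R, go to s2
s2 | B111[0]0011   read 0 → write 1, move R, go to s2
s2 | B1111[0]011   read 0 → write 1, move R, go to s2
s2 | B11111[0]11   read 0 → write 1, move R, go to s2
s2 | B111111[1]1   read 1 → write 0, move L, go to s3
s3 | B11111[1]01   read 1 → write 0, move L, go to s0
s0 | B1111[1]001
M halts after 17 transitions.

17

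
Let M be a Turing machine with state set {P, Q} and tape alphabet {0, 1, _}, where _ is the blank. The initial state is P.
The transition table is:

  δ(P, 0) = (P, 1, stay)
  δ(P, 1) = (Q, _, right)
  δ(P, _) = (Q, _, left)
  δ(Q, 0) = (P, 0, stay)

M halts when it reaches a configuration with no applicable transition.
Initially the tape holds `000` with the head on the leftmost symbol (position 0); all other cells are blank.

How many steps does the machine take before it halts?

P | [0]00_   read 0 → write 1, move stay, go to P
P | [1]00_   read 1 → write _, move right, go to Q
Q | _[0]0_   read 0 → write 0, move stay, go to P
P | _[0]0_   read 0 → write 1, move stay, go to P
P | _[1]0_   read 1 → write _, move right, go to Q
Q | __[0]_   read 0 → write 0, move stay, go to P
P | __[0]_   read 0 → write 1, move stay, go to P
P | __[1]_   read 1 → write _, move right, go to Q
Q | ___[_]
M halts after 8 transitions.

8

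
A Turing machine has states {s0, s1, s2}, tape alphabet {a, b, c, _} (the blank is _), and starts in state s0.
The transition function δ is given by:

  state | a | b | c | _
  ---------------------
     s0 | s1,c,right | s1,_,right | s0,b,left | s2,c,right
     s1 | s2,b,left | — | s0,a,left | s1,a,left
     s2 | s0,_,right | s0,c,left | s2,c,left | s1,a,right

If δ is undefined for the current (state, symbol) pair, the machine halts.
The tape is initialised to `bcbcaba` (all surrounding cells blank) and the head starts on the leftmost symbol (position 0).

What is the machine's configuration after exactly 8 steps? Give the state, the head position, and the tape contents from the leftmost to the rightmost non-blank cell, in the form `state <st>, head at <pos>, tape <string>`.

state s0, head at 4, tape c_c_aba

s0 | [b]cbcaba   read b → write _, move right, go to s1
s1 | _[c]bcaba   read c → write a, move left, go to s0
s0 | [_]abcaba   read _ → write c, move right, go to s2
s2 | c[a]bcaba   read a → write _, move right, go to s0
s0 | c_[b]caba   read b → write _, move right, go to s1
s1 | c__[c]aba   read c → write a, move left, go to s0
s0 | c_[_]aaba   read _ → write c, move right, go to s2
s2 | c_c[a]aba   read a → write _, move right, go to s0
s0 | c_c_[a]ba
After 8 steps: state s0, head at 4, tape c_c_aba.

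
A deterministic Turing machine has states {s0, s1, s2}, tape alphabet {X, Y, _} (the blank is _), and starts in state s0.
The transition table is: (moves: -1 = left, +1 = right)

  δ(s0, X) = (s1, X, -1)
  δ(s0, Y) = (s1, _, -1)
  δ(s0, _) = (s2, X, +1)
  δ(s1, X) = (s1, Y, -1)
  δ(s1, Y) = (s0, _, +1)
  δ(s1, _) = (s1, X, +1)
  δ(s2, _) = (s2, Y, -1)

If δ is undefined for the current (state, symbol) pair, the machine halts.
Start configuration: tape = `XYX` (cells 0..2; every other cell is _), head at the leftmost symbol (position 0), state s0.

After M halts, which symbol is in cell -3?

s0 | ___[X]YX__   read X → write X, move -1, go to s1
s1 | __[_]XYX__   read _ → write X, move +1, go to s1
s1 | __X[X]YX__   read X → write Y, move -1, go to s1
s1 | __[X]YYX__   read X → write Y, move -1, go to s1
s1 | _[_]YYYX__   read _ → write X, move +1, go to s1
s1 | _X[Y]YYX__   read Y → write _, move +1, go to s0
s0 | _X_[Y]YX__   read Y → write _, move -1, go to s1
s1 | _X[_]_YX__   read _ → write X, move +1, go to s1
s1 | _XX[_]YX__   read _ → write X, move +1, go to s1
s1 | _XXX[Y]X__   read Y → write _, move +1, go to s0
s0 | _XXX_[X]__   read X → write X, move -1, go to s1
s1 | _XXX[_]X__   read _ → write X, move +1, go to s1
s1 | _XXXX[X]__   read X → write Y, move -1, go to s1
s1 | _XXX[X]Y__   read X → write Y, move -1, go to s1
s1 | _XX[X]YY__   read X → write Y, move -1, go to s1
s1 | _X[X]YYY__   read X → write Y, move -1, go to s1
s1 | _[X]YYYY__   read X → write Y, move -1, go to s1
s1 | [_]YYYYY__   read _ → write X, move +1, go to s1
s1 | X[Y]YYYY__   read Y → write _, move +1, go to s0
s0 | X_[Y]YYY__   read Y → write _, move -1, go to s1
s1 | X[_]_YYY__   read _ → write X, move +1, go to s1
s1 | XX[_]YYY__   read _ → write X, move +1, go to s1
s1 | XXX[Y]YY__   read Y → write _, move +1, go to s0
s0 | XXX_[Y]Y__   read Y → write _, move -1, go to s1
s1 | XXX[_]_Y__   read _ → write X, move +1, go to s1
s1 | XXXX[_]Y__   read _ → write X, move +1, go to s1
s1 | XXXXX[Y]__   read Y → write _, move +1, go to s0
s0 | XXXXX_[_]_   read _ → write X, move +1, go to s2
s2 | XXXXX_X[_]   read _ → write Y, move -1, go to s2
s2 | XXXXX_[X]Y
Cell -3 holds X when M halts.

X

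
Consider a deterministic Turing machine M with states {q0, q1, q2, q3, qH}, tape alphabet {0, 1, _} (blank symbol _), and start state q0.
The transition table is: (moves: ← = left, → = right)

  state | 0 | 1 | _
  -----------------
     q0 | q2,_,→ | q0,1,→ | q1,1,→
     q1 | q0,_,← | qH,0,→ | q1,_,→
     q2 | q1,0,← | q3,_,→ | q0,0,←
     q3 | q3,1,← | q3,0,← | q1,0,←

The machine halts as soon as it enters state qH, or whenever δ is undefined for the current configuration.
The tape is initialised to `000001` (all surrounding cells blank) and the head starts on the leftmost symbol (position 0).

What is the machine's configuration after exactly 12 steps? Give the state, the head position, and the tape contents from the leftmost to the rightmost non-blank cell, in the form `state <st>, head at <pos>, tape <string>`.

state q1, head at 4, tape 111_01

q0 | [0]00001   read 0 → write _, move →, go to q2
q2 | _[0]0001   read 0 → write 0, move ←, go to q1
q1 | [_]00001   read _ → write _, move →, go to q1
q1 | _[0]0001   read 0 → write _, move ←, go to q0
q0 | [_]_0001   read _ → write 1, move →, go to q1
q1 | 1[_]0001   read _ → write _, move →, go to q1
q1 | 1_[0]001   read 0 → write _, move ←, go to q0
q0 | 1[_]_001   read _ → write 1, move →, go to q1
q1 | 11[_]001   read _ → write _, move →, go to q1
q1 | 11_[0]01   read 0 → write _, move ←, go to q0
q0 | 11[_]_01   read _ → write 1, move →, go to q1
q1 | 111[_]01   read _ → write _, move →, go to q1
q1 | 111_[0]1
After 12 steps: state q1, head at 4, tape 111_01.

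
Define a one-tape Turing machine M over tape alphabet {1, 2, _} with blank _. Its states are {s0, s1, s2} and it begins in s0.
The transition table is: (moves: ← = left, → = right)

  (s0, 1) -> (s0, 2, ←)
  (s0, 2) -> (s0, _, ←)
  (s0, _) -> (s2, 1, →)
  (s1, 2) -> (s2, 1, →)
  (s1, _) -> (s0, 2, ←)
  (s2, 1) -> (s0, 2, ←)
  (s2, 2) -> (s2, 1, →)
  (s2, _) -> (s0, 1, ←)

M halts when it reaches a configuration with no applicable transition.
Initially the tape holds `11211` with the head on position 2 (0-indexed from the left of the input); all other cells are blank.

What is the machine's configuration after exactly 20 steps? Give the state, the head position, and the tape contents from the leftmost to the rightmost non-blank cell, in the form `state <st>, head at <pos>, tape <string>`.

state s2, head at -2, tape 12222211

s0 | ___11[2]11   read 2 → write _, move ←, go to s0
s0 | ___1[1]_11   read 1 → write 2, move ←, go to s0
s0 | ___[1]2_11   read 1 → write 2, move ←, go to s0
s0 | __[_]22_11   read _ → write 1, move →, go to s2
s2 | __1[2]2_11   read 2 → write 1, move →, go to s2
s2 | __11[2]_11   read 2 → write 1, move →, go to s2
s2 | __111[_]11   read _ → write 1, move ←, go to s0
s0 | __11[1]111   read 1 → write 2, move ←, go to s0
s0 | __1[1]2111   read 1 → write 2, move ←, go to s0
s0 | __[1]22111   read 1 → write 2, move ←, go to s0
s0 | _[_]222111   read _ → write 1, move →, go to s2
s2 | _1[2]22111   read 2 → write 1, move →, go to s2
s2 | _11[2]2111   read 2 → write 1, move →, go to s2
s2 | _111[2]111   read 2 → write 1, move →, go to s2
s2 | _1111[1]11   read 1 → write 2, move ←, go to s0
s0 | _111[1]211   read 1 → write 2, move ←, go to s0
s0 | _11[1]2211   read 1 → write 2, move ←, go to s0
s0 | _1[1]22211   read 1 → write 2, move ←, go to s0
s0 | _[1]222211   read 1 → write 2, move ←, go to s0
s0 | [_]2222211   read _ → write 1, move →, go to s2
s2 | 1[2]222211
After 20 steps: state s2, head at -2, tape 12222211.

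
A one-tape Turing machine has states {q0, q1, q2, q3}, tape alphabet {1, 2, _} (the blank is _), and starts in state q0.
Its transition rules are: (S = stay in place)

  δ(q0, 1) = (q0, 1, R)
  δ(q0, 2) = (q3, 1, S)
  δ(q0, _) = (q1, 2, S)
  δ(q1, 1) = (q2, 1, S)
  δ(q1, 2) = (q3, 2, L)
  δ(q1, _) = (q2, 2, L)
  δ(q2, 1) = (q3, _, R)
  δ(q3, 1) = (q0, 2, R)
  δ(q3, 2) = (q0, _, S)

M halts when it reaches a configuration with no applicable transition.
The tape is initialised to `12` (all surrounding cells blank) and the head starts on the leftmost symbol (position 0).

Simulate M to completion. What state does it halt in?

q0 | _[1]2__   read 1 → write 1, move R, go to q0
q0 | _1[2]__   read 2 → write 1, move S, go to q3
q3 | _1[1]__   read 1 → write 2, move R, go to q0
q0 | _12[_]_   read _ → write 2, move S, go to q1
q1 | _12[2]_   read 2 → write 2, move L, go to q3
q3 | _1[2]2_   read 2 → write _, move S, go to q0
q0 | _1[_]2_   read _ → write 2, move S, go to q1
q1 | _1[2]2_   read 2 → write 2, move L, go to q3
q3 | _[1]22_   read 1 → write 2, move R, go to q0
q0 | _2[2]2_   read 2 → write 1, move S, go to q3
q3 | _2[1]2_   read 1 → write 2, move R, go to q0
q0 | _22[2]_   read 2 → write 1, move S, go to q3
q3 | _22[1]_   read 1 → write 2, move R, go to q0
q0 | _222[_]   read _ → write 2, move S, go to q1
q1 | _222[2]   read 2 → write 2, move L, go to q3
q3 | _22[2]2   read 2 → write _, move S, go to q0
q0 | _22[_]2   read _ → write 2, move S, go to q1
q1 | _22[2]2   read 2 → write 2, move L, go to q3
q3 | _2[2]22   read 2 → write _, move S, go to q0
q0 | _2[_]22   read _ → write 2, move S, go to q1
q1 | _2[2]22   read 2 → write 2, move L, go to q3
q3 | _[2]222   read 2 → write _, move S, go to q0
q0 | _[_]222   read _ → write 2, move S, go to q1
q1 | _[2]222   read 2 → write 2, move L, go to q3
q3 | [_]2222
No transition is defined for (q3, _); M halts in state q3.

q3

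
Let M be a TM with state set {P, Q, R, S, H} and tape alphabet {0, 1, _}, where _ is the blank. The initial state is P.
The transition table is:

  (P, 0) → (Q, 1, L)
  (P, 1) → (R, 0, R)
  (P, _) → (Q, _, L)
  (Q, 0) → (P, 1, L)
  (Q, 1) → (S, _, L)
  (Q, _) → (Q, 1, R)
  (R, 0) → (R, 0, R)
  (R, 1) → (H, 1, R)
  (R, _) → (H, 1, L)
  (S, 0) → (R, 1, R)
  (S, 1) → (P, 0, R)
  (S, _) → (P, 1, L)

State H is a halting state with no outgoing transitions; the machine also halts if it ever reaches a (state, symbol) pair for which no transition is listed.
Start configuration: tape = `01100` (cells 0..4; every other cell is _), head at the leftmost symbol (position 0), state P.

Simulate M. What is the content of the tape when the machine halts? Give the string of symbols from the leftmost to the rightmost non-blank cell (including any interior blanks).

01__1100

P | ___[0]1100   read 0 → write 1, move L, go to Q
Q | __[_]11100   read _ → write 1, move R, go to Q
Q | __1[1]1100   read 1 → write _, move L, go to S
S | __[1]_1100   read 1 → write 0, move R, go to P
P | __0[_]1100   read _ → write _, move L, go to Q
Q | __[0]_1100   read 0 → write 1, move L, go to P
P | _[_]1_1100   read _ → write _, move L, go to Q
Q | [_]_1_1100   read _ → write 1, move R, go to Q
Q | 1[_]1_1100   read _ → write 1, move R, go to Q
Q | 11[1]_1100   read 1 → write _, move L, go to S
S | 1[1]__1100   read 1 → write 0, move R, go to P
P | 10[_]_1100   read _ → write _, move L, go to Q
Q | 1[0]__1100   read 0 → write 1, move L, go to P
P | [1]1__1100   read 1 → write 0, move R, go to R
R | 0[1]__1100   read 1 → write 1, move R, go to H
H | 01[_]_1100
The non-blank tape span at halt is 01__1100.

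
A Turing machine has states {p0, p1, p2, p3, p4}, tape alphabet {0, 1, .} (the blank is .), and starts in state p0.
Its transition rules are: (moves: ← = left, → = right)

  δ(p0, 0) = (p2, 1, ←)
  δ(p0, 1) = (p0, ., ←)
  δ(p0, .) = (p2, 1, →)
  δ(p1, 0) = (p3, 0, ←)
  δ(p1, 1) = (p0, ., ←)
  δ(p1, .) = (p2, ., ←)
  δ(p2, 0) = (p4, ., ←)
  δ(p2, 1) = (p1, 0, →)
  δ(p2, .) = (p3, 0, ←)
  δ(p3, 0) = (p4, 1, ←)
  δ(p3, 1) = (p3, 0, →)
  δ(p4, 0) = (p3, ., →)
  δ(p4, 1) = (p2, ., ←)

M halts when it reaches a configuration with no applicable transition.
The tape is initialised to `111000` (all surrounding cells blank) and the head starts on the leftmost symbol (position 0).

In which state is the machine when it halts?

state=p0 head=0 tape=.[1]11000.   (p0,1)→(p0,.,←)
state=p0 head=-1 tape=[.].11000.   (p0,.)→(p2,1,→)
state=p2 head=0 tape=1[.]11000.   (p2,.)→(p3,0,←)
state=p3 head=-1 tape=[1]011000.   (p3,1)→(p3,0,→)
state=p3 head=0 tape=0[0]11000.   (p3,0)→(p4,1,←)
state=p4 head=-1 tape=[0]111000.   (p4,0)→(p3,.,→)
state=p3 head=0 tape=.[1]11000.   (p3,1)→(p3,0,→)
state=p3 head=1 tape=.0[1]1000.   (p3,1)→(p3,0,→)
state=p3 head=2 tape=.00[1]000.   (p3,1)→(p3,0,→)
state=p3 head=3 tape=.000[0]00.   (p3,0)→(p4,1,←)
state=p4 head=2 tape=.00[0]100.   (p4,0)→(p3,.,→)
state=p3 head=3 tape=.00.[1]00.   (p3,1)→(p3,0,→)
state=p3 head=4 tape=.00.0[0]0.   (p3,0)→(p4,1,←)
state=p4 head=3 tape=.00.[0]10.   (p4,0)→(p3,.,→)
state=p3 head=4 tape=.00..[1]0.   (p3,1)→(p3,0,→)
state=p3 head=5 tape=.00..0[0].   (p3,0)→(p4,1,←)
state=p4 head=4 tape=.00..[0]1.   (p4,0)→(p3,.,→)
state=p3 head=5 tape=.00...[1].   (p3,1)→(p3,0,→)
state=p3 head=6 tape=.00...0[.]
No transition is defined for (p3, .); M halts in state p3.

p3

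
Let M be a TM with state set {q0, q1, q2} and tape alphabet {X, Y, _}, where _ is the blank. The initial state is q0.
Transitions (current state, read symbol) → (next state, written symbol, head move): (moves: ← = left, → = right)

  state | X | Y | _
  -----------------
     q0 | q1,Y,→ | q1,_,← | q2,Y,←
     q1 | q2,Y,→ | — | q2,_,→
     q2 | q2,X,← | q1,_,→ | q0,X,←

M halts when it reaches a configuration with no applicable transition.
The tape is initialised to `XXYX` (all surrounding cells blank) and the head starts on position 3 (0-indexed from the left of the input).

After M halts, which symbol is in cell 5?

X

q0 | XXY[X]__   read X → write Y, move →, go to q1
q1 | XXYY[_]_   read _ → write _, move →, go to q2
q2 | XXYY_[_]   read _ → write X, move ←, go to q0
q0 | XXYY[_]X   read _ → write Y, move ←, go to q2
q2 | XXY[Y]YX   read Y → write _, move →, go to q1
q1 | XXY_[Y]X
Cell 5 holds X when M halts.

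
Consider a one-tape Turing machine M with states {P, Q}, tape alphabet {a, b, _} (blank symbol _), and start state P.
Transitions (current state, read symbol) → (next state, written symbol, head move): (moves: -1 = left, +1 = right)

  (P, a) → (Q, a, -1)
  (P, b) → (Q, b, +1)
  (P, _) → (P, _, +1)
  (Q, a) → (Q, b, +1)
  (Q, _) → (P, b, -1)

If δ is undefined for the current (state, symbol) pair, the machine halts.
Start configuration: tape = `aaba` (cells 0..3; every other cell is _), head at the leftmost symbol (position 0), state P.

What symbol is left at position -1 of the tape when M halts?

b

P | __[a]aba   read a → write a, move -1, go to Q
Q | _[_]aaba   read _ → write b, move -1, go to P
P | [_]baaba   read _ → write _, move +1, go to P
P | _[b]aaba   read b → write b, move +1, go to Q
Q | _b[a]aba   read a → write b, move +1, go to Q
Q | _bb[a]ba   read a → write b, move +1, go to Q
Q | _bbb[b]a
Cell -1 holds b when M halts.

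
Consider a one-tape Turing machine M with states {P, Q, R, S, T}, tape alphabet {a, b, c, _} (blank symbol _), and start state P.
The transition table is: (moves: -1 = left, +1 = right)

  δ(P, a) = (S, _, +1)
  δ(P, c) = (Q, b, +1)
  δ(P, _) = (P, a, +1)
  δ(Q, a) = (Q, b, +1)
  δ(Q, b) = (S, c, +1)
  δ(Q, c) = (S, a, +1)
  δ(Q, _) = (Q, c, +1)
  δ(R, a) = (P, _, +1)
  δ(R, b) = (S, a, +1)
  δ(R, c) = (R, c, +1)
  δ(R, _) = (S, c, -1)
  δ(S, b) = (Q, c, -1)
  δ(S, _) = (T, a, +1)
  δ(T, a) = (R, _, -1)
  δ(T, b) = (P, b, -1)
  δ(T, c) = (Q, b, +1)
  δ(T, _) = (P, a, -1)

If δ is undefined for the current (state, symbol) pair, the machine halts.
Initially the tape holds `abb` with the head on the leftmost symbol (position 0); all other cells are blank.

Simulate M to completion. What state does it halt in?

S

P | [a]bb__   read a → write _, move +1, go to S
S | _[b]b__   read b → write c, move -1, go to Q
Q | [_]cb__   read _ → write c, move +1, go to Q
Q | c[c]b__   read c → write a, move +1, go to S
S | ca[b]__   read b → write c, move -1, go to Q
Q | c[a]c__   read a → write b, move +1, go to Q
Q | cb[c]__   read c → write a, move +1, go to S
S | cba[_]_   read _ → write a, move +1, go to T
T | cbaa[_]   read _ → write a, move -1, go to P
P | cba[a]a   read a → write _, move +1, go to S
S | cba_[a]
No transition is defined for (S, a); M halts in state S.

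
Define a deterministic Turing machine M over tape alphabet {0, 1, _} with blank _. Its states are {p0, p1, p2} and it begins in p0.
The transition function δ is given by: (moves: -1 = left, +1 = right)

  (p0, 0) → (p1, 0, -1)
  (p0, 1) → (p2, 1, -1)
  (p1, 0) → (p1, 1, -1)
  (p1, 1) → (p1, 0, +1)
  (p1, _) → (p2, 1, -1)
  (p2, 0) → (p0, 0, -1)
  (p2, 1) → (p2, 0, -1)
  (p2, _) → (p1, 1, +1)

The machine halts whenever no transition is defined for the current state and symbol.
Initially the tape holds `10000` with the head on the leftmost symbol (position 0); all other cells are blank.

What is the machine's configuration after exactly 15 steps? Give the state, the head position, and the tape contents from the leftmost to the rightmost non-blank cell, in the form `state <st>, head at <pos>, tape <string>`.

p0 | ___[1]0000   read 1 → write 1, move -1, go to p2
p2 | __[_]10000   read _ → write 1, move +1, go to p1
p1 | __1[1]0000   read 1 → write 0, move +1, go to p1
p1 | __10[0]000   read 0 → write 1, move -1, go to p1
p1 | __1[0]1000   read 0 → write 1, move -1, go to p1
p1 | __[1]11000   read 1 → write 0, move +1, go to p1
p1 | __0[1]1000   read 1 → write 0, move +1, go to p1
p1 | __00[1]000   read 1 → write 0, move +1, go to p1
p1 | __000[0]00   read 0 → write 1, move -1, go to p1
p1 | __00[0]100   read 0 → write 1, move -1, go to p1
p1 | __0[0]1100   read 0 → write 1, move -1, go to p1
p1 | __[0]11100   read 0 → write 1, move -1, go to p1
p1 | _[_]111100   read _ → write 1, move -1, go to p2
p2 | [_]1111100   read _ → write 1, move +1, go to p1
p1 | 1[1]111100   read 1 → write 0, move +1, go to p1
p1 | 10[1]11100
After 15 steps: state p1, head at -1, tape 10111100.

state p1, head at -1, tape 10111100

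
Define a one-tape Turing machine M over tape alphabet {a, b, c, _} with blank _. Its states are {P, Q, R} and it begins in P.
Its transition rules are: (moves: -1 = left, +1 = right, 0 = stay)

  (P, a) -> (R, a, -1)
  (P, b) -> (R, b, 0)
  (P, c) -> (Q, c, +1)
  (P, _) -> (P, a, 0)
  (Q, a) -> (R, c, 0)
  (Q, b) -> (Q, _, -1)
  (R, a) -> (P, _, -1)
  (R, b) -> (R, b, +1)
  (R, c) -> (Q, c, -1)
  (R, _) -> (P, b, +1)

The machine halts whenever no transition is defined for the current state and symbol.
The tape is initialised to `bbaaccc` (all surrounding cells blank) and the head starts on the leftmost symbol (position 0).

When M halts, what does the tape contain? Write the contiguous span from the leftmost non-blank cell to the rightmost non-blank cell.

state=P head=0 tape=[b]baaccc   (P,b)→(R,b,0)
state=R head=0 tape=[b]baaccc   (R,b)→(R,b,+1)
state=R head=1 tape=b[b]aaccc   (R,b)→(R,b,+1)
state=R head=2 tape=bb[a]accc   (R,a)→(P,_,-1)
state=P head=1 tape=b[b]_accc   (P,b)→(R,b,0)
state=R head=1 tape=b[b]_accc   (R,b)→(R,b,+1)
state=R head=2 tape=bb[_]accc   (R,_)→(P,b,+1)
state=P head=3 tape=bbb[a]ccc   (P,a)→(R,a,-1)
state=R head=2 tape=bb[b]accc   (R,b)→(R,b,+1)
state=R head=3 tape=bbb[a]ccc   (R,a)→(P,_,-1)
state=P head=2 tape=bb[b]_ccc   (P,b)→(R,b,0)
state=R head=2 tape=bb[b]_ccc   (R,b)→(R,b,+1)
state=R head=3 tape=bbb[_]ccc   (R,_)→(P,b,+1)
state=P head=4 tape=bbbb[c]cc   (P,c)→(Q,c,+1)
state=Q head=5 tape=bbbbc[c]c
The non-blank tape span at halt is bbbbccc.

bbbbccc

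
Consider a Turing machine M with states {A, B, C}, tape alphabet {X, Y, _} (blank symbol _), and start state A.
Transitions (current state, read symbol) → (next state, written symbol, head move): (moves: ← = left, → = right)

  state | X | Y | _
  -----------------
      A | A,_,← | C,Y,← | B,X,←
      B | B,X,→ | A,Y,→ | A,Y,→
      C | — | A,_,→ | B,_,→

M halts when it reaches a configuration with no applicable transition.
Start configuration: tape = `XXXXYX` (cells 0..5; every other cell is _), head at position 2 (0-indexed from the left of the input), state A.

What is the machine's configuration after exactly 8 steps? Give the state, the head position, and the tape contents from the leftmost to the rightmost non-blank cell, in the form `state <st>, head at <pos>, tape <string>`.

A | ___XX[X]XYX   read X → write _, move ←, go to A
A | ___X[X]_XYX   read X → write _, move ←, go to A
A | ___[X]__XYX   read X → write _, move ←, go to A
A | __[_]___XYX   read _ → write X, move ←, go to B
B | _[_]X___XYX   read _ → write Y, move →, go to A
A | _Y[X]___XYX   read X → write _, move ←, go to A
A | _[Y]____XYX   read Y → write Y, move ←, go to C
C | [_]Y____XYX   read _ → write _, move →, go to B
B | _[Y]____XYX
After 8 steps: state B, head at -2, tape Y____XYX.

state B, head at -2, tape Y____XYX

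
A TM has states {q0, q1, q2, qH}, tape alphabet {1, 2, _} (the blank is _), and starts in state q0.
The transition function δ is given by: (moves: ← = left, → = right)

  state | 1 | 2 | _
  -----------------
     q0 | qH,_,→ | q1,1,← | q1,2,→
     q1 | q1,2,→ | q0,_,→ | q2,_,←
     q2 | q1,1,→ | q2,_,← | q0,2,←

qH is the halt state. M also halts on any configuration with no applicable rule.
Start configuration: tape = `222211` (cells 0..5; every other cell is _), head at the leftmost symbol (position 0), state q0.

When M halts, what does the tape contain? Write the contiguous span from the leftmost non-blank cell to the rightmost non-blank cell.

2___2___1211

q0 | ______[2]22211   read 2 → write 1, move ←, go to q1
q1 | _____[_]122211   read _ → write _, move ←, go to q2
q2 | ____[_]_122211   read _ → write 2, move ←, go to q0
q0 | ___[_]2_122211   read _ → write 2, move →, go to q1
q1 | ___2[2]_122211   read 2 → write _, move →, go to q0
q0 | ___2_[_]122211   read _ → write 2, move →, go to q1
q1 | ___2_2[1]22211   read 1 → write 2, move →, go to q1
q1 | ___2_22[2]2211   read 2 → write _, move →, go to q0
q0 | ___2_22_[2]211   read 2 → write 1, move ←, go to q1
q1 | ___2_22[_]1211   read _ → write _, move ←, go to q2
q2 | ___2_2[2]_1211   read 2 → write _, move ←, go to q2
q2 | ___2_[2]__1211   read 2 → write _, move ←, go to q2
q2 | ___2[_]___1211   read _ → write 2, move ←, go to q0
q0 | ___[2]2___1211   read 2 → write 1, move ←, go to q1
q1 | __[_]12___1211   read _ → write _, move ←, go to q2
q2 | _[_]_12___1211   read _ → write 2, move ←, go to q0
q0 | [_]2_12___1211   read _ → write 2, move →, go to q1
q1 | 2[2]_12___1211   read 2 → write _, move →, go to q0
q0 | 2_[_]12___1211   read _ → write 2, move →, go to q1
q1 | 2_2[1]2___1211   read 1 → write 2, move →, go to q1
q1 | 2_22[2]___1211   read 2 → write _, move →, go to q0
q0 | 2_22_[_]__1211   read _ → write 2, move →, go to q1
q1 | 2_22_2[_]_1211   read _ → write _, move ←, go to q2
q2 | 2_22_[2]__1211   read 2 → write _, move ←, go to q2
q2 | 2_22[_]___1211   read _ → write 2, move ←, go to q0
q0 | 2_2[2]2___1211   read 2 → write 1, move ←, go to q1
q1 | 2_[2]12___1211   read 2 → write _, move →, go to q0
q0 | 2__[1]2___1211   read 1 → write _, move →, go to qH
qH | 2___[2]___1211
The non-blank tape span at halt is 2___2___1211.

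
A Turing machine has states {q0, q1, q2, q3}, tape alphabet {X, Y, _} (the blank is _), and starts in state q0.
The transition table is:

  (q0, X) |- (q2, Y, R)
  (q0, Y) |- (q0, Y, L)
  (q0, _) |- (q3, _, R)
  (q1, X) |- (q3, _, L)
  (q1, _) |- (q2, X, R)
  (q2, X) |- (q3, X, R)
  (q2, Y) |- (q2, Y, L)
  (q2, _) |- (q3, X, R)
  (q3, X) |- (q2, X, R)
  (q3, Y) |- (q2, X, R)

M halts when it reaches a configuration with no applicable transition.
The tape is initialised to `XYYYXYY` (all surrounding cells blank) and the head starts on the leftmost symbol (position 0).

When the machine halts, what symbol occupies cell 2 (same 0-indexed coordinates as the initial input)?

q0 | _[X]YYYXYY__   read X → write Y, move R, go to q2
q2 | _Y[Y]YYXYY__   read Y → write Y, move L, go to q2
q2 | _[Y]YYYXYY__   read Y → write Y, move L, go to q2
q2 | [_]YYYYXYY__   read _ → write X, move R, go to q3
q3 | X[Y]YYYXYY__   read Y → write X, move R, go to q2
q2 | XX[Y]YYXYY__   read Y → write Y, move L, go to q2
q2 | X[X]YYYXYY__   read X → write X, move R, go to q3
q3 | XX[Y]YYXYY__   read Y → write X, move R, go to q2
q2 | XXX[Y]YXYY__   read Y → write Y, move L, go to q2
q2 | XX[X]YYXYY__   read X → write X, move R, go to q3
q3 | XXX[Y]YXYY__   read Y → write X, move R, go to q2
q2 | XXXX[Y]XYY__   read Y → write Y, move L, go to q2
q2 | XXX[X]YXYY__   read X → write X, move R, go to q3
q3 | XXXX[Y]XYY__   read Y → write X, move R, go to q2
q2 | XXXXX[X]YY__   read X → write X, move R, go to q3
q3 | XXXXXX[Y]Y__   read Y → write X, move R, go to q2
q2 | XXXXXXX[Y]__   read Y → write Y, move L, go to q2
q2 | XXXXXX[X]Y__   read X → write X, move R, go to q3
q3 | XXXXXXX[Y]__   read Y → write X, move R, go to q2
q2 | XXXXXXXX[_]_   read _ → write X, move R, go to q3
q3 | XXXXXXXXX[_]
Cell 2 holds X when M halts.

X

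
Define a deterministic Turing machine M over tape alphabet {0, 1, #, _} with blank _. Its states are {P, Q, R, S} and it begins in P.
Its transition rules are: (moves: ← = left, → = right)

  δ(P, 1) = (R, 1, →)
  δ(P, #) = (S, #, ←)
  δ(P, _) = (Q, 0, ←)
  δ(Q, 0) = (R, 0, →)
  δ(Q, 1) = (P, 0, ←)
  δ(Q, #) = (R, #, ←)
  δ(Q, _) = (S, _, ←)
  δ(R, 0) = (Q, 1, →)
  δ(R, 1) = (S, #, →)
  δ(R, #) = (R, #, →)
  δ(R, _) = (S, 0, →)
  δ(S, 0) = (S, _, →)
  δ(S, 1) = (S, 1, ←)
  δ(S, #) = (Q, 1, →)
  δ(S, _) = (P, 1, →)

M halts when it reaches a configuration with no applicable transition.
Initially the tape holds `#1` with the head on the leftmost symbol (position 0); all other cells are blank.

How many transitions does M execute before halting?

state=P head=0 tape=__[#]1_____   (P,#)→(S,#,←)
state=S head=-1 tape=_[_]#1_____   (S,_)→(P,1,→)
state=P head=0 tape=_1[#]1_____   (P,#)→(S,#,←)
state=S head=-1 tape=_[1]#1_____   (S,1)→(S,1,←)
state=S head=-2 tape=[_]1#1_____   (S,_)→(P,1,→)
state=P head=-1 tape=1[1]#1_____   (P,1)→(R,1,→)
state=R head=0 tape=11[#]1_____   (R,#)→(R,#,→)
state=R head=1 tape=11#[1]_____   (R,1)→(S,#,→)
state=S head=2 tape=11##[_]____   (S,_)→(P,1,→)
state=P head=3 tape=11##1[_]___   (P,_)→(Q,0,←)
state=Q head=2 tape=11##[1]0___   (Q,1)→(P,0,←)
state=P head=1 tape=11#[#]00___   (P,#)→(S,#,←)
state=S head=0 tape=11[#]#00___   (S,#)→(Q,1,→)
state=Q head=1 tape=111[#]00___   (Q,#)→(R,#,←)
state=R head=0 tape=11[1]#00___   (R,1)→(S,#,→)
state=S head=1 tape=11#[#]00___   (S,#)→(Q,1,→)
state=Q head=2 tape=11#1[0]0___   (Q,0)→(R,0,→)
state=R head=3 tape=11#10[0]___   (R,0)→(Q,1,→)
state=Q head=4 tape=11#101[_]__   (Q,_)→(S,_,←)
state=S head=3 tape=11#10[1]___   (S,1)→(S,1,←)
state=S head=2 tape=11#1[0]1___   (S,0)→(S,_,→)
state=S head=3 tape=11#1_[1]___   (S,1)→(S,1,←)
state=S head=2 tape=11#1[_]1___   (S,_)→(P,1,→)
state=P head=3 tape=11#11[1]___   (P,1)→(R,1,→)
state=R head=4 tape=11#111[_]__   (R,_)→(S,0,→)
state=S head=5 tape=11#1110[_]_   (S,_)→(P,1,→)
state=P head=6 tape=11#11101[_]   (P,_)→(Q,0,←)
state=Q head=5 tape=11#1110[1]0   (Q,1)→(P,0,←)
state=P head=4 tape=11#111[0]00
M halts after 28 transitions.

28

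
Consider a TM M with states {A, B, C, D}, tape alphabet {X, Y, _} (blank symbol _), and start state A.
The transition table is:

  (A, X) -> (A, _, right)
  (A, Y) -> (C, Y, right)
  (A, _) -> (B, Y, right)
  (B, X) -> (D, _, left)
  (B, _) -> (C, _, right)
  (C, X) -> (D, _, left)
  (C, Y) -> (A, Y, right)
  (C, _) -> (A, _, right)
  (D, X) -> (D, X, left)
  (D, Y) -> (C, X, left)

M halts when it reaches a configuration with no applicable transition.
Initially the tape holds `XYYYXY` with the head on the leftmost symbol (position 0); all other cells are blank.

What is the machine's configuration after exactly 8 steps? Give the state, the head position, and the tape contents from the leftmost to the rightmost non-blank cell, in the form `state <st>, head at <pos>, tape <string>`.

state A, head at 4, tape YY__Y

state=A head=0 tape=[X]YYYXY   (A,X)→(A,_,right)
state=A head=1 tape=_[Y]YYXY   (A,Y)→(C,Y,right)
state=C head=2 tape=_Y[Y]YXY   (C,Y)→(A,Y,right)
state=A head=3 tape=_YY[Y]XY   (A,Y)→(C,Y,right)
state=C head=4 tape=_YYY[X]Y   (C,X)→(D,_,left)
state=D head=3 tape=_YY[Y]_Y   (D,Y)→(C,X,left)
state=C head=2 tape=_Y[Y]X_Y   (C,Y)→(A,Y,right)
state=A head=3 tape=_YY[X]_Y   (A,X)→(A,_,right)
state=A head=4 tape=_YY_[_]Y
After 8 steps: state A, head at 4, tape YY__Y.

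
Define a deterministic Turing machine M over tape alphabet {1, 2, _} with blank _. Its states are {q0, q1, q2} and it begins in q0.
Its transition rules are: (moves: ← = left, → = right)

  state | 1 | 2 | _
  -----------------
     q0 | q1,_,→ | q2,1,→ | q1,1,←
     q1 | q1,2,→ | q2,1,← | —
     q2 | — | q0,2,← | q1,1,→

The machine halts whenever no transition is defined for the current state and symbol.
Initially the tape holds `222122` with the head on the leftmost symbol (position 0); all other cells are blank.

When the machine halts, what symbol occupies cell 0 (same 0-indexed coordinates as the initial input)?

q0 | [2]22122_   read 2 → write 1, move →, go to q2
q2 | 1[2]2122_   read 2 → write 2, move ←, go to q0
q0 | [1]22122_   read 1 → write _, move →, go to q1
q1 | _[2]2122_   read 2 → write 1, move ←, go to q2
q2 | [_]12122_   read _ → write 1, move →, go to q1
q1 | 1[1]2122_   read 1 → write 2, move →, go to q1
q1 | 12[2]122_   read 2 → write 1, move ←, go to q2
q2 | 1[2]1122_   read 2 → write 2, move ←, go to q0
q0 | [1]21122_   read 1 → write _, move →, go to q1
q1 | _[2]1122_   read 2 → write 1, move ←, go to q2
q2 | [_]11122_   read _ → write 1, move →, go to q1
q1 | 1[1]1122_   read 1 → write 2, move →, go to q1
q1 | 12[1]122_   read 1 → write 2, move →, go to q1
q1 | 122[1]22_   read 1 → write 2, move →, go to q1
q1 | 1222[2]2_   read 2 → write 1, move ←, go to q2
q2 | 122[2]12_   read 2 → write 2, move ←, go to q0
q0 | 12[2]212_   read 2 → write 1, move →, go to q2
q2 | 121[2]12_   read 2 → write 2, move ←, go to q0
q0 | 12[1]212_   read 1 → write _, move →, go to q1
q1 | 12_[2]12_   read 2 → write 1, move ←, go to q2
q2 | 12[_]112_   read _ → write 1, move →, go to q1
q1 | 121[1]12_   read 1 → write 2, move →, go to q1
q1 | 1212[1]2_   read 1 → write 2, move →, go to q1
q1 | 12122[2]_   read 2 → write 1, move ←, go to q2
q2 | 1212[2]1_   read 2 → write 2, move ←, go to q0
q0 | 121[2]21_   read 2 → write 1, move →, go to q2
q2 | 1211[2]1_   read 2 → write 2, move ←, go to q0
q0 | 121[1]21_   read 1 → write _, move →, go to q1
q1 | 121_[2]1_   read 2 → write 1, move ←, go to q2
q2 | 121[_]11_   read _ → write 1, move →, go to q1
q1 | 1211[1]1_   read 1 → write 2, move →, go to q1
q1 | 12112[1]_   read 1 → write 2, move →, go to q1
q1 | 121122[_]
Cell 0 holds 1 when M halts.

1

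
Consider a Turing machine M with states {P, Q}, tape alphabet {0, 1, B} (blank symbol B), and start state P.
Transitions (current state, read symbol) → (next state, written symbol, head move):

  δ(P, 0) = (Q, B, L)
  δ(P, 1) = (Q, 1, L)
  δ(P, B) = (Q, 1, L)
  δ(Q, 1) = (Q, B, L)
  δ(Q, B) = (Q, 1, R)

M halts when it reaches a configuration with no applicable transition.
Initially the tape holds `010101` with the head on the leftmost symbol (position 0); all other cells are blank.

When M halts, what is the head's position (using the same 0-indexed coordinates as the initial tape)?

state=P head=0 tape=BB[0]10101   (P,0)→(Q,B,L)
state=Q head=-1 tape=B[B]B10101   (Q,B)→(Q,1,R)
state=Q head=0 tape=B1[B]10101   (Q,B)→(Q,1,R)
state=Q head=1 tape=B11[1]0101   (Q,1)→(Q,B,L)
state=Q head=0 tape=B1[1]B0101   (Q,1)→(Q,B,L)
state=Q head=-1 tape=B[1]BB0101   (Q,1)→(Q,B,L)
state=Q head=-2 tape=[B]BBB0101   (Q,B)→(Q,1,R)
state=Q head=-1 tape=1[B]BB0101   (Q,B)→(Q,1,R)
state=Q head=0 tape=11[B]B0101   (Q,B)→(Q,1,R)
state=Q head=1 tape=111[B]0101   (Q,B)→(Q,1,R)
state=Q head=2 tape=1111[0]101
At halt the head is at cell 2.

2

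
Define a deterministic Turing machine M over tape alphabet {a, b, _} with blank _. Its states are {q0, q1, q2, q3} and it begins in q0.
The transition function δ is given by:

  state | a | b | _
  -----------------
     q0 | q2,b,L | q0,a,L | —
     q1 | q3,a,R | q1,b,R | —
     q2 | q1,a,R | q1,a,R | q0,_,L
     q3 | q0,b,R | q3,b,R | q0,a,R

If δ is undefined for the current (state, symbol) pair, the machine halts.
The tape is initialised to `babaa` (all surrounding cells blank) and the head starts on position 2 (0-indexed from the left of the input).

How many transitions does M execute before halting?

9

state=q0 head=2 tape=ba[b]aa_   (q0,b)→(q0,a,L)
state=q0 head=1 tape=b[a]aaa_   (q0,a)→(q2,b,L)
state=q2 head=0 tape=[b]baaa_   (q2,b)→(q1,a,R)
state=q1 head=1 tape=a[b]aaa_   (q1,b)→(q1,b,R)
state=q1 head=2 tape=ab[a]aa_   (q1,a)→(q3,a,R)
state=q3 head=3 tape=aba[a]a_   (q3,a)→(q0,b,R)
state=q0 head=4 tape=abab[a]_   (q0,a)→(q2,b,L)
state=q2 head=3 tape=aba[b]b_   (q2,b)→(q1,a,R)
state=q1 head=4 tape=abaa[b]_   (q1,b)→(q1,b,R)
state=q1 head=5 tape=abaab[_]
M halts after 9 transitions.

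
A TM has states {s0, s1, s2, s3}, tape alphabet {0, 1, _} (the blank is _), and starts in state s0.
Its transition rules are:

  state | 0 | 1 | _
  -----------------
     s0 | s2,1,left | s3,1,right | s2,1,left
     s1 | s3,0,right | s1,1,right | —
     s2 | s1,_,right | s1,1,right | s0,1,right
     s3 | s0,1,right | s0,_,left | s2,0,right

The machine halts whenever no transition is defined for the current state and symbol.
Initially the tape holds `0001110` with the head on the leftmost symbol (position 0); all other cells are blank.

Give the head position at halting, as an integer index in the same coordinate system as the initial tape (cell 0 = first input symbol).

s0 | _[0]001110____   read 0 → write 1, move left, go to s2
s2 | [_]1001110____   read _ → write 1, move right, go to s0
s0 | 1[1]001110____   read 1 → write 1, move right, go to s3
s3 | 11[0]01110____   read 0 → write 1, move right, go to s0
s0 | 111[0]1110____   read 0 → write 1, move left, go to s2
s2 | 11[1]11110____   read 1 → write 1, move right, go to s1
s1 | 111[1]1110____   read 1 → write 1, move right, go to s1
s1 | 1111[1]110____   read 1 → write 1, move right, go to s1
s1 | 11111[1]10____   read 1 → write 1, move right, go to s1
s1 | 111111[1]0____   read 1 → write 1, move right, go to s1
s1 | 1111111[0]____   read 0 → write 0, move right, go to s3
s3 | 11111110[_]___   read _ → write 0, move right, go to s2
s2 | 111111100[_]__   read _ → write 1, move right, go to s0
s0 | 1111111001[_]_   read _ → write 1, move left, go to s2
s2 | 111111100[1]1_   read 1 → write 1, move right, go to s1
s1 | 1111111001[1]_   read 1 → write 1, move right, go to s1
s1 | 11111110011[_]
At halt the head is at cell 10.

10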